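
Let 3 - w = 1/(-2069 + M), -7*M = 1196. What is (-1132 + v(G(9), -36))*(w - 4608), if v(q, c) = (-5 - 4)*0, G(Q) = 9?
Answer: 81732424016/15679 ≈ 5.2129e+6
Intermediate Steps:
M = -1196/7 (M = -⅐*1196 = -1196/7 ≈ -170.86)
v(q, c) = 0 (v(q, c) = -9*0 = 0)
w = 47044/15679 (w = 3 - 1/(-2069 - 1196/7) = 3 - 1/(-15679/7) = 3 - 1*(-7/15679) = 3 + 7/15679 = 47044/15679 ≈ 3.0004)
(-1132 + v(G(9), -36))*(w - 4608) = (-1132 + 0)*(47044/15679 - 4608) = -1132*(-72201788/15679) = 81732424016/15679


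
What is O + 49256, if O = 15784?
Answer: 65040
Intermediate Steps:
O + 49256 = 15784 + 49256 = 65040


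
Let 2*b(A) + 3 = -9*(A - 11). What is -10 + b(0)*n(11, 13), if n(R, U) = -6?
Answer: -298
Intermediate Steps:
b(A) = 48 - 9*A/2 (b(A) = -3/2 + (-9*(A - 11))/2 = -3/2 + (-9*(-11 + A))/2 = -3/2 + (99 - 9*A)/2 = -3/2 + (99/2 - 9*A/2) = 48 - 9*A/2)
-10 + b(0)*n(11, 13) = -10 + (48 - 9/2*0)*(-6) = -10 + (48 + 0)*(-6) = -10 + 48*(-6) = -10 - 288 = -298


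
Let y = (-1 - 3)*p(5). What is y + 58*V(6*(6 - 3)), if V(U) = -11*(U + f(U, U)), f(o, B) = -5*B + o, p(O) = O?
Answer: 34432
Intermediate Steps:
f(o, B) = o - 5*B
y = -20 (y = (-1 - 3)*5 = -4*5 = -20)
V(U) = 33*U (V(U) = -11*(U + (U - 5*U)) = -11*(U - 4*U) = -(-33)*U = 33*U)
y + 58*V(6*(6 - 3)) = -20 + 58*(33*(6*(6 - 3))) = -20 + 58*(33*(6*3)) = -20 + 58*(33*18) = -20 + 58*594 = -20 + 34452 = 34432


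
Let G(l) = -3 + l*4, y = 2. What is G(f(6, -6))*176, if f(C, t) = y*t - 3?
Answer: -11088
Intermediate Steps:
f(C, t) = -3 + 2*t (f(C, t) = 2*t - 3 = -3 + 2*t)
G(l) = -3 + 4*l
G(f(6, -6))*176 = (-3 + 4*(-3 + 2*(-6)))*176 = (-3 + 4*(-3 - 12))*176 = (-3 + 4*(-15))*176 = (-3 - 60)*176 = -63*176 = -11088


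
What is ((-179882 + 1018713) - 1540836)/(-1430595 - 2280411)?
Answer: 702005/3711006 ≈ 0.18917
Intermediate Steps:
((-179882 + 1018713) - 1540836)/(-1430595 - 2280411) = (838831 - 1540836)/(-3711006) = -702005*(-1/3711006) = 702005/3711006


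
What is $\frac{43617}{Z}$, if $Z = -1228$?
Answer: $- \frac{43617}{1228} \approx -35.519$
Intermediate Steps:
$\frac{43617}{Z} = \frac{43617}{-1228} = 43617 \left(- \frac{1}{1228}\right) = - \frac{43617}{1228}$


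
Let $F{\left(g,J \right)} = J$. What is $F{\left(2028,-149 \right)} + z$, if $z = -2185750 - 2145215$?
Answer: $-4331114$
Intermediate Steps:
$z = -4330965$
$F{\left(2028,-149 \right)} + z = -149 - 4330965 = -4331114$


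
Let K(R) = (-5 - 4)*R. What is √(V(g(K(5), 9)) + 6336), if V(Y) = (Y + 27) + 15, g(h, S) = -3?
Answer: 5*√255 ≈ 79.844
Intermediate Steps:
K(R) = -9*R
V(Y) = 42 + Y (V(Y) = (27 + Y) + 15 = 42 + Y)
√(V(g(K(5), 9)) + 6336) = √((42 - 3) + 6336) = √(39 + 6336) = √6375 = 5*√255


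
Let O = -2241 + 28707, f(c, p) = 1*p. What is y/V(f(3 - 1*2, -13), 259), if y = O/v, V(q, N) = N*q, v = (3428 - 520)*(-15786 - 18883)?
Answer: 13233/169726180442 ≈ 7.7967e-8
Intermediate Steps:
f(c, p) = p
O = 26466
v = -100817452 (v = 2908*(-34669) = -100817452)
y = -13233/50408726 (y = 26466/(-100817452) = 26466*(-1/100817452) = -13233/50408726 ≈ -0.00026251)
y/V(f(3 - 1*2, -13), 259) = -13233/(50408726*(259*(-13))) = -13233/50408726/(-3367) = -13233/50408726*(-1/3367) = 13233/169726180442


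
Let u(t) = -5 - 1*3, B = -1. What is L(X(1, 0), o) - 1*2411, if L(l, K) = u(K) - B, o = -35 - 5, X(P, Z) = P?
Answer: -2418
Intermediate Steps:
u(t) = -8 (u(t) = -5 - 3 = -8)
o = -40
L(l, K) = -7 (L(l, K) = -8 - 1*(-1) = -8 + 1 = -7)
L(X(1, 0), o) - 1*2411 = -7 - 1*2411 = -7 - 2411 = -2418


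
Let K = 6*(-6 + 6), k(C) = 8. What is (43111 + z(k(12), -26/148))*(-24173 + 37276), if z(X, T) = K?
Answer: 564883433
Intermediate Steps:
K = 0 (K = 6*0 = 0)
z(X, T) = 0
(43111 + z(k(12), -26/148))*(-24173 + 37276) = (43111 + 0)*(-24173 + 37276) = 43111*13103 = 564883433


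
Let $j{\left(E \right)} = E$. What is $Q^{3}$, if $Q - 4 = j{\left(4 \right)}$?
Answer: $512$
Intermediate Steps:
$Q = 8$ ($Q = 4 + 4 = 8$)
$Q^{3} = 8^{3} = 512$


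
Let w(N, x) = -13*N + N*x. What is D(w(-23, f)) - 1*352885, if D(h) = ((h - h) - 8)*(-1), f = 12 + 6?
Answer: -352877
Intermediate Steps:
f = 18
D(h) = 8 (D(h) = (0 - 8)*(-1) = -8*(-1) = 8)
D(w(-23, f)) - 1*352885 = 8 - 1*352885 = 8 - 352885 = -352877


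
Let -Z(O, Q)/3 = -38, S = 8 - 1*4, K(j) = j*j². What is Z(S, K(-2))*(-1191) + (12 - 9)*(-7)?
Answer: -135795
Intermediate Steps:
K(j) = j³
S = 4 (S = 8 - 4 = 4)
Z(O, Q) = 114 (Z(O, Q) = -3*(-38) = 114)
Z(S, K(-2))*(-1191) + (12 - 9)*(-7) = 114*(-1191) + (12 - 9)*(-7) = -135774 + 3*(-7) = -135774 - 21 = -135795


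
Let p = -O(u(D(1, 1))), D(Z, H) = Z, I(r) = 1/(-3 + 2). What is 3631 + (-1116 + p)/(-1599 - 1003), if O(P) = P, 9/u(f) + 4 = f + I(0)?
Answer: 37795903/10408 ≈ 3631.4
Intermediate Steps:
I(r) = -1 (I(r) = 1/(-1) = -1)
u(f) = 9/(-5 + f) (u(f) = 9/(-4 + (f - 1)) = 9/(-4 + (-1 + f)) = 9/(-5 + f))
p = 9/4 (p = -9/(-5 + 1) = -9/(-4) = -9*(-1)/4 = -1*(-9/4) = 9/4 ≈ 2.2500)
3631 + (-1116 + p)/(-1599 - 1003) = 3631 + (-1116 + 9/4)/(-1599 - 1003) = 3631 - 4455/4/(-2602) = 3631 - 4455/4*(-1/2602) = 3631 + 4455/10408 = 37795903/10408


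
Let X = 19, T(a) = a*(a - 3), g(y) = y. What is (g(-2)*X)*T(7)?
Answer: -1064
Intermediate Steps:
T(a) = a*(-3 + a)
(g(-2)*X)*T(7) = (-2*19)*(7*(-3 + 7)) = -266*4 = -38*28 = -1064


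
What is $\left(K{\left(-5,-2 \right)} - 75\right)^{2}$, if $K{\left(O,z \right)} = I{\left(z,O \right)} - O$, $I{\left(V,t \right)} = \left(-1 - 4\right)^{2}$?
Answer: $2025$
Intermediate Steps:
$I{\left(V,t \right)} = 25$ ($I{\left(V,t \right)} = \left(-5\right)^{2} = 25$)
$K{\left(O,z \right)} = 25 - O$
$\left(K{\left(-5,-2 \right)} - 75\right)^{2} = \left(\left(25 - -5\right) - 75\right)^{2} = \left(\left(25 + 5\right) - 75\right)^{2} = \left(30 - 75\right)^{2} = \left(-45\right)^{2} = 2025$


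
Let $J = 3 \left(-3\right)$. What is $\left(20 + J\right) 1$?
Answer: $11$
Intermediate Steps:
$J = -9$
$\left(20 + J\right) 1 = \left(20 - 9\right) 1 = 11 \cdot 1 = 11$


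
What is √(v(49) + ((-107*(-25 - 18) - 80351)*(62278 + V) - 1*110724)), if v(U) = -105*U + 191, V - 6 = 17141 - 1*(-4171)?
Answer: I*√6332512678 ≈ 79577.0*I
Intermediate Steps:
V = 21318 (V = 6 + (17141 - 1*(-4171)) = 6 + (17141 + 4171) = 6 + 21312 = 21318)
v(U) = 191 - 105*U
√(v(49) + ((-107*(-25 - 18) - 80351)*(62278 + V) - 1*110724)) = √((191 - 105*49) + ((-107*(-25 - 18) - 80351)*(62278 + 21318) - 1*110724)) = √((191 - 5145) + ((-107*(-43) - 80351)*83596 - 110724)) = √(-4954 + ((4601 - 80351)*83596 - 110724)) = √(-4954 + (-75750*83596 - 110724)) = √(-4954 + (-6332397000 - 110724)) = √(-4954 - 6332507724) = √(-6332512678) = I*√6332512678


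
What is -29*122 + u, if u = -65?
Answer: -3603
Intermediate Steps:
-29*122 + u = -29*122 - 65 = -3538 - 65 = -3603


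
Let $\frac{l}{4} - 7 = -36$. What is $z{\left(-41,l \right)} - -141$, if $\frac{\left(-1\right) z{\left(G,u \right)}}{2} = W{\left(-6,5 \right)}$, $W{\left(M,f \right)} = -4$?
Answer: $149$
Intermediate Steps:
$l = -116$ ($l = 28 + 4 \left(-36\right) = 28 - 144 = -116$)
$z{\left(G,u \right)} = 8$ ($z{\left(G,u \right)} = \left(-2\right) \left(-4\right) = 8$)
$z{\left(-41,l \right)} - -141 = 8 - -141 = 8 + 141 = 149$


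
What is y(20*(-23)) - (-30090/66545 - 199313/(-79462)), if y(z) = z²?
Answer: 223777470338399/1057559758 ≈ 2.1160e+5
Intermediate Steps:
y(20*(-23)) - (-30090/66545 - 199313/(-79462)) = (20*(-23))² - (-30090/66545 - 199313/(-79462)) = (-460)² - (-30090*1/66545 - 199313*(-1/79462)) = 211600 - (-6018/13309 + 199313/79462) = 211600 - 1*2174454401/1057559758 = 211600 - 2174454401/1057559758 = 223777470338399/1057559758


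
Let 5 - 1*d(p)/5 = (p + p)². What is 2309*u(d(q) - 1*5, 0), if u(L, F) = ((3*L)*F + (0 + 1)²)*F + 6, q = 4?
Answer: 13854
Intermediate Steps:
d(p) = 25 - 20*p² (d(p) = 25 - 5*(p + p)² = 25 - 5*4*p² = 25 - 20*p²)
u(L, F) = 6 + F*(1 + 3*F*L) (u(L, F) = (3*F*L + 1²)*F + 6 = (3*F*L + 1)*F + 6 = (1 + 3*F*L)*F + 6 = F*(1 + 3*F*L) + 6 = 6 + F*(1 + 3*F*L))
2309*u(d(q) - 1*5, 0) = 2309*(6 + 0 + 3*((25 - 20*4²) - 1*5)*0²) = 2309*(6 + 0 + 3*((25 - 20*16) - 5)*0) = 2309*(6 + 0 + 3*((25 - 320) - 5)*0) = 2309*(6 + 0 + 3*(-295 - 5)*0) = 2309*(6 + 0 + 3*(-300)*0) = 2309*(6 + 0 + 0) = 2309*6 = 13854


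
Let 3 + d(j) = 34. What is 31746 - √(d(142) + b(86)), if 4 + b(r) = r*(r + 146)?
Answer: 31746 - √19979 ≈ 31605.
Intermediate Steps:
b(r) = -4 + r*(146 + r) (b(r) = -4 + r*(r + 146) = -4 + r*(146 + r))
d(j) = 31 (d(j) = -3 + 34 = 31)
31746 - √(d(142) + b(86)) = 31746 - √(31 + (-4 + 86² + 146*86)) = 31746 - √(31 + (-4 + 7396 + 12556)) = 31746 - √(31 + 19948) = 31746 - √19979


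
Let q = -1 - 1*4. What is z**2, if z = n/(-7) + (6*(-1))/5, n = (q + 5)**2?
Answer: 36/25 ≈ 1.4400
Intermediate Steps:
q = -5 (q = -1 - 4 = -5)
n = 0 (n = (-5 + 5)**2 = 0**2 = 0)
z = -6/5 (z = 0/(-7) + (6*(-1))/5 = 0*(-1/7) - 6*1/5 = 0 - 6/5 = -6/5 ≈ -1.2000)
z**2 = (-6/5)**2 = 36/25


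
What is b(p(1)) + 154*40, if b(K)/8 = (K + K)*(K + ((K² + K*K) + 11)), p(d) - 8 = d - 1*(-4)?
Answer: 81456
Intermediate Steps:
p(d) = 12 + d (p(d) = 8 + (d - 1*(-4)) = 8 + (d + 4) = 8 + (4 + d) = 12 + d)
b(K) = 16*K*(11 + K + 2*K²) (b(K) = 8*((K + K)*(K + ((K² + K*K) + 11))) = 8*((2*K)*(K + ((K² + K²) + 11))) = 8*((2*K)*(K + (2*K² + 11))) = 8*((2*K)*(K + (11 + 2*K²))) = 8*((2*K)*(11 + K + 2*K²)) = 8*(2*K*(11 + K + 2*K²)) = 16*K*(11 + K + 2*K²))
b(p(1)) + 154*40 = 16*(12 + 1)*(11 + (12 + 1) + 2*(12 + 1)²) + 154*40 = 16*13*(11 + 13 + 2*13²) + 6160 = 16*13*(11 + 13 + 2*169) + 6160 = 16*13*(11 + 13 + 338) + 6160 = 16*13*362 + 6160 = 75296 + 6160 = 81456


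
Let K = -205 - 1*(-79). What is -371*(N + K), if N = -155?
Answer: 104251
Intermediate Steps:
K = -126 (K = -205 + 79 = -126)
-371*(N + K) = -371*(-155 - 126) = -371*(-281) = 104251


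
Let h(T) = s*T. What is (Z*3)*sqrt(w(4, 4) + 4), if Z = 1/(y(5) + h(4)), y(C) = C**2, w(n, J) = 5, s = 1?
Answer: 9/29 ≈ 0.31034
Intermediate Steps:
h(T) = T (h(T) = 1*T = T)
Z = 1/29 (Z = 1/(5**2 + 4) = 1/(25 + 4) = 1/29 ≈ 0.034483)
(Z*3)*sqrt(w(4, 4) + 4) = ((1/29)*3)*sqrt(5 + 4) = 3*sqrt(9)/29 = (3/29)*3 = 9/29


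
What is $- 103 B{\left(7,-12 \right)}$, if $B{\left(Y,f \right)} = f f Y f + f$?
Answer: $1247124$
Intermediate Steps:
$B{\left(Y,f \right)} = f + Y f^{3}$ ($B{\left(Y,f \right)} = f^{2} Y f + f = Y f^{2} f + f = Y f^{3} + f = f + Y f^{3}$)
$- 103 B{\left(7,-12 \right)} = - 103 \left(-12 + 7 \left(-12\right)^{3}\right) = - 103 \left(-12 + 7 \left(-1728\right)\right) = - 103 \left(-12 - 12096\right) = \left(-103\right) \left(-12108\right) = 1247124$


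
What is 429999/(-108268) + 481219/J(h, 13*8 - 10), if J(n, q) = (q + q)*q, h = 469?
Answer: 11125419091/478328024 ≈ 23.259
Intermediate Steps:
J(n, q) = 2*q**2 (J(n, q) = (2*q)*q = 2*q**2)
429999/(-108268) + 481219/J(h, 13*8 - 10) = 429999/(-108268) + 481219/((2*(13*8 - 10)**2)) = 429999*(-1/108268) + 481219/((2*(104 - 10)**2)) = -429999/108268 + 481219/((2*94**2)) = -429999/108268 + 481219/((2*8836)) = -429999/108268 + 481219/17672 = 11125419091/478328024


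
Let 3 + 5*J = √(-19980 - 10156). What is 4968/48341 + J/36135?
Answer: 299149459/2911336725 + 2*I*√7534/180675 ≈ 0.10275 + 0.00096083*I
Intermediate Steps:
J = -⅗ + 2*I*√7534/5 (J = -⅗ + √(-19980 - 10156)/5 = -⅗ + √(-30136)/5 = -⅗ + (2*I*√7534)/5 = -⅗ + 2*I*√7534/5 ≈ -0.6 + 34.719*I)
4968/48341 + J/36135 = 4968/48341 + (-⅗ + 2*I*√7534/5)/36135 = 4968*(1/48341) + (-⅗ + 2*I*√7534/5)*(1/36135) = 4968/48341 + (-1/60225 + 2*I*√7534/180675) = 299149459/2911336725 + 2*I*√7534/180675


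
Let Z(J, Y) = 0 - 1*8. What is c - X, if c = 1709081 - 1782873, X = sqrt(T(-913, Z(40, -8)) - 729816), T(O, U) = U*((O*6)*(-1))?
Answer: -73792 - 6*I*sqrt(21490) ≈ -73792.0 - 879.57*I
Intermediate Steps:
Z(J, Y) = -8 (Z(J, Y) = 0 - 8 = -8)
T(O, U) = -6*O*U (T(O, U) = U*((6*O)*(-1)) = U*(-6*O) = -6*O*U)
X = 6*I*sqrt(21490) (X = sqrt(-6*(-913)*(-8) - 729816) = sqrt(-43824 - 729816) = sqrt(-773640) = 6*I*sqrt(21490) ≈ 879.57*I)
c = -73792
c - X = -73792 - 6*I*sqrt(21490)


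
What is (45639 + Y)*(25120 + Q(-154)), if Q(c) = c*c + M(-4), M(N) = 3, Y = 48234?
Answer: 4584663447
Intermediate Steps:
Q(c) = 3 + c² (Q(c) = c*c + 3 = c² + 3 = 3 + c²)
(45639 + Y)*(25120 + Q(-154)) = (45639 + 48234)*(25120 + (3 + (-154)²)) = 93873*(25120 + (3 + 23716)) = 93873*(25120 + 23719) = 93873*48839 = 4584663447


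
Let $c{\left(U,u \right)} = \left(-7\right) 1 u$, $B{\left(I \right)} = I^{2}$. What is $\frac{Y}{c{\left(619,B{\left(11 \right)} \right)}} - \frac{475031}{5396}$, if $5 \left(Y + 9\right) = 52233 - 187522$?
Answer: $- \frac{1281494021}{22852060} \approx -56.078$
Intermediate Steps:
$Y = - \frac{135334}{5}$ ($Y = -9 + \frac{52233 - 187522}{5} = -9 + \frac{1}{5} \left(-135289\right) = -9 - \frac{135289}{5} = - \frac{135334}{5} \approx -27067.0$)
$c{\left(U,u \right)} = - 7 u$
$\frac{Y}{c{\left(619,B{\left(11 \right)} \right)}} - \frac{475031}{5396} = - \frac{135334}{5 \left(- 7 \cdot 11^{2}\right)} - \frac{475031}{5396} = - \frac{135334}{5 \left(\left(-7\right) 121\right)} - \frac{475031}{5396} = - \frac{135334}{5 \left(-847\right)} - \frac{475031}{5396} = \left(- \frac{135334}{5}\right) \left(- \frac{1}{847}\right) - \frac{475031}{5396} = \frac{135334}{4235} - \frac{475031}{5396} = - \frac{1281494021}{22852060}$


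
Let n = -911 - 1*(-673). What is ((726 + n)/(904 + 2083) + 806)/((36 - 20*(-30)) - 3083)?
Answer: -2408010/7309189 ≈ -0.32945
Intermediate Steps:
n = -238 (n = -911 + 673 = -238)
((726 + n)/(904 + 2083) + 806)/((36 - 20*(-30)) - 3083) = ((726 - 238)/(904 + 2083) + 806)/((36 - 20*(-30)) - 3083) = (488/2987 + 806)/((36 + 600) - 3083) = (488*(1/2987) + 806)/(636 - 3083) = (488/2987 + 806)/(-2447) = (2408010/2987)*(-1/2447) = -2408010/7309189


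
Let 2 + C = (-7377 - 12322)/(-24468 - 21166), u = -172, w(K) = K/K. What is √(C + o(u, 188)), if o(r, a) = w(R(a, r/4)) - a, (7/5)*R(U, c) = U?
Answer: I*√392686365518/45634 ≈ 13.732*I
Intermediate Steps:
R(U, c) = 5*U/7
w(K) = 1
o(r, a) = 1 - a
C = -71569/45634 (C = -2 + (-7377 - 12322)/(-24468 - 21166) = -2 - 19699/(-45634) = -2 - 19699*(-1/45634) = -2 + 19699/45634 = -71569/45634 ≈ -1.5683)
√(C + o(u, 188)) = √(-71569/45634 + (1 - 1*188)) = √(-71569/45634 + (1 - 188)) = √(-71569/45634 - 187) = √(-8605127/45634) = I*√392686365518/45634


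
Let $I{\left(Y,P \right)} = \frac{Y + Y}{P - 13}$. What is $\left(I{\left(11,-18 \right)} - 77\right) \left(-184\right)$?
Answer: $\frac{443256}{31} \approx 14299.0$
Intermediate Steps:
$I{\left(Y,P \right)} = \frac{2 Y}{-13 + P}$
$\left(I{\left(11,-18 \right)} - 77\right) \left(-184\right) = \left(2 \cdot 11 \frac{1}{-13 - 18} - 77\right) \left(-184\right) = \left(2 \cdot 11 \frac{1}{-31} - 77\right) \left(-184\right) = \left(2 \cdot 11 \left(- \frac{1}{31}\right) - 77\right) \left(-184\right) = \left(- \frac{22}{31} - 77\right) \left(-184\right) = \left(- \frac{2409}{31}\right) \left(-184\right) = \frac{443256}{31}$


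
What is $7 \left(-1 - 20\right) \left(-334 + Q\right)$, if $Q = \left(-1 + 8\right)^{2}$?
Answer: $41895$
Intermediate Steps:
$Q = 49$ ($Q = 7^{2} = 49$)
$7 \left(-1 - 20\right) \left(-334 + Q\right) = 7 \left(-1 - 20\right) \left(-334 + 49\right) = 7 \left(-1 - 20\right) \left(-285\right) = 7 \left(-21\right) \left(-285\right) = \left(-147\right) \left(-285\right) = 41895$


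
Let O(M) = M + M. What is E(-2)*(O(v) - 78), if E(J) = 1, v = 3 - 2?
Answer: -76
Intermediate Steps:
v = 1
O(M) = 2*M
E(-2)*(O(v) - 78) = 1*(2*1 - 78) = 1*(2 - 78) = 1*(-76) = -76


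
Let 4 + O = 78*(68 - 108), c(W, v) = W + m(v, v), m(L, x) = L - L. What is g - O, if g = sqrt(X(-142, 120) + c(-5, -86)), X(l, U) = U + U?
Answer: 3124 + sqrt(235) ≈ 3139.3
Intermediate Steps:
m(L, x) = 0
c(W, v) = W (c(W, v) = W + 0 = W)
X(l, U) = 2*U
O = -3124 (O = -4 + 78*(68 - 108) = -4 + 78*(-40) = -4 - 3120 = -3124)
g = sqrt(235) (g = sqrt(2*120 - 5) = sqrt(240 - 5) = sqrt(235) ≈ 15.330)
g - O = sqrt(235) - 1*(-3124) = sqrt(235) + 3124 = 3124 + sqrt(235)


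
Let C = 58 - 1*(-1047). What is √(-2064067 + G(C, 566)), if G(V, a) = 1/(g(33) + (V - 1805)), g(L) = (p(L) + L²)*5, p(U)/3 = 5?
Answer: I*√11988307541495/2410 ≈ 1436.7*I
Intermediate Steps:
p(U) = 15 (p(U) = 3*5 = 15)
g(L) = 75 + 5*L² (g(L) = (15 + L²)*5 = 75 + 5*L²)
C = 1105 (C = 58 + 1047 = 1105)
G(V, a) = 1/(3715 + V) (G(V, a) = 1/((75 + 5*33²) + (V - 1805)) = 1/((75 + 5*1089) + (-1805 + V)) = 1/((75 + 5445) + (-1805 + V)) = 1/(5520 + (-1805 + V)) = 1/(3715 + V))
√(-2064067 + G(C, 566)) = √(-2064067 + 1/(3715 + 1105)) = √(-2064067 + 1/4820) = √(-9948802939/4820) = I*√11988307541495/2410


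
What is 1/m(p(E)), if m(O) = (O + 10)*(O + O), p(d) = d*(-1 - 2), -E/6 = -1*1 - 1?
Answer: 1/1872 ≈ 0.00053419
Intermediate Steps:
E = 12 (E = -6*(-1*1 - 1) = -6*(-1 - 1) = -6*(-2) = 12)
p(d) = -3*d (p(d) = d*(-3) = -3*d)
m(O) = 2*O*(10 + O) (m(O) = (10 + O)*(2*O) = 2*O*(10 + O))
1/m(p(E)) = 1/(2*(-3*12)*(10 - 3*12)) = 1/(2*(-36)*(10 - 36)) = 1/(2*(-36)*(-26)) = 1/1872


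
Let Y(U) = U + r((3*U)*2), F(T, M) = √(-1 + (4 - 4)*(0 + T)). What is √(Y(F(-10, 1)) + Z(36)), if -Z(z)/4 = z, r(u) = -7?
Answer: √(-151 + I) ≈ 0.04069 + 12.288*I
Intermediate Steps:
Z(z) = -4*z
F(T, M) = I (F(T, M) = √(-1 + 0*T) = √(-1 + 0) = √(-1) = I)
Y(U) = -7 + U (Y(U) = U - 7 = -7 + U)
√(Y(F(-10, 1)) + Z(36)) = √((-7 + I) - 4*36) = √((-7 + I) - 144) = √(-151 + I)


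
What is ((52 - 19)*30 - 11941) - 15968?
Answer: -26919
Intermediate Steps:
((52 - 19)*30 - 11941) - 15968 = (33*30 - 11941) - 15968 = (990 - 11941) - 15968 = -10951 - 15968 = -26919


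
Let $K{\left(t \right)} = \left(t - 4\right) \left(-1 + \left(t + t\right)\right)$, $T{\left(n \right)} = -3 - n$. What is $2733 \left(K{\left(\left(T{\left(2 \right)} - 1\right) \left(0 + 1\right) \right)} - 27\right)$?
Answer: $281499$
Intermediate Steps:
$K{\left(t \right)} = \left(-1 + 2 t\right) \left(-4 + t\right)$ ($K{\left(t \right)} = \left(-4 + t\right) \left(-1 + 2 t\right) = \left(-1 + 2 t\right) \left(-4 + t\right)$)
$2733 \left(K{\left(\left(T{\left(2 \right)} - 1\right) \left(0 + 1\right) \right)} - 27\right) = 2733 \left(\left(4 - 9 \left(\left(-3 - 2\right) - 1\right) \left(0 + 1\right) + 2 \left(\left(\left(-3 - 2\right) - 1\right) \left(0 + 1\right)\right)^{2}\right) - 27\right) = 2733 \left(\left(4 - 9 \left(\left(-3 - 2\right) - 1\right) 1 + 2 \left(\left(\left(-3 - 2\right) - 1\right) 1\right)^{2}\right) - 27\right) = 2733 \left(\left(4 - 9 \left(-5 - 1\right) 1 + 2 \left(\left(-5 - 1\right) 1\right)^{2}\right) - 27\right) = 2733 \left(\left(4 - 9 \left(\left(-6\right) 1\right) + 2 \left(\left(-6\right) 1\right)^{2}\right) - 27\right) = 2733 \left(\left(4 - -54 + 2 \left(-6\right)^{2}\right) - 27\right) = 2733 \left(\left(4 + 54 + 2 \cdot 36\right) - 27\right) = 2733 \left(\left(4 + 54 + 72\right) - 27\right) = 2733 \left(130 - 27\right) = 2733 \cdot 103 = 281499$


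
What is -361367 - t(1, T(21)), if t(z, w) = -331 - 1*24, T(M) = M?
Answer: -361012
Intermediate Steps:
t(z, w) = -355 (t(z, w) = -331 - 24 = -355)
-361367 - t(1, T(21)) = -361367 - 1*(-355) = -361367 + 355 = -361012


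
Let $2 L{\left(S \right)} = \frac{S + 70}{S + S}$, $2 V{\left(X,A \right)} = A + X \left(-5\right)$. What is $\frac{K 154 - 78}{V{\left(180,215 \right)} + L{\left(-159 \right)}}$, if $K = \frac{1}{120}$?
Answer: $\frac{243959}{1088705} \approx 0.22408$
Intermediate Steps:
$V{\left(X,A \right)} = \frac{A}{2} - \frac{5 X}{2}$ ($V{\left(X,A \right)} = \frac{A + X \left(-5\right)}{2} = \frac{A - 5 X}{2} = \frac{A}{2} - \frac{5 X}{2}$)
$L{\left(S \right)} = \frac{70 + S}{4 S}$ ($L{\left(S \right)} = \frac{\left(S + 70\right) \frac{1}{S + S}}{2} = \frac{\left(70 + S\right) \frac{1}{2 S}}{2} = \frac{\frac{1}{2} \frac{1}{S} \left(70 + S\right)}{2} = \frac{70 + S}{4 S}$)
$K = \frac{1}{120} \approx 0.0083333$
$\frac{K 154 - 78}{V{\left(180,215 \right)} + L{\left(-159 \right)}} = \frac{\frac{1}{120} \cdot 154 - 78}{\left(\frac{1}{2} \cdot 215 - 450\right) + \frac{70 - 159}{4 \left(-159\right)}} = \frac{\frac{77}{60} - 78}{\left(\frac{215}{2} - 450\right) + \frac{1}{4} \left(- \frac{1}{159}\right) \left(-89\right)} = - \frac{4603}{60 \left(- \frac{685}{2} + \frac{89}{636}\right)} = - \frac{4603}{60 \left(- \frac{217741}{636}\right)} = \left(- \frac{4603}{60}\right) \left(- \frac{636}{217741}\right) = \frac{243959}{1088705}$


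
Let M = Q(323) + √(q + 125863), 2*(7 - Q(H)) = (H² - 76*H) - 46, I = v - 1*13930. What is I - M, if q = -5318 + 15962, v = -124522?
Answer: -197183/2 - √136507 ≈ -98961.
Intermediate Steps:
q = 10644
I = -138452 (I = -124522 - 1*13930 = -124522 - 13930 = -138452)
Q(H) = 30 + 38*H - H²/2 (Q(H) = 7 - ((H² - 76*H) - 46)/2 = 7 - (-46 + H² - 76*H)/2 = 7 + (23 + 38*H - H²/2) = 30 + 38*H - H²/2)
M = -79721/2 + √136507 (M = (30 + 38*323 - ½*323²) + √(10644 + 125863) = (30 + 12274 - ½*104329) + √136507 = (30 + 12274 - 104329/2) + √136507 = -79721/2 + √136507 ≈ -39491.)
I - M = -138452 - (-79721/2 + √136507) = -138452 + (79721/2 - √136507) = -197183/2 - √136507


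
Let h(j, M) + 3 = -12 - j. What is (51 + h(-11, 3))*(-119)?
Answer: -5593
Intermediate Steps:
h(j, M) = -15 - j (h(j, M) = -3 + (-12 - j) = -15 - j)
(51 + h(-11, 3))*(-119) = (51 + (-15 - 1*(-11)))*(-119) = (51 + (-15 + 11))*(-119) = (51 - 4)*(-119) = 47*(-119) = -5593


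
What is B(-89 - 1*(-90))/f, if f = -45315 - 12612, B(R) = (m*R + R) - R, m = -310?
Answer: 310/57927 ≈ 0.0053516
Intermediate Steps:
B(R) = -310*R (B(R) = (-310*R + R) - R = -309*R - R = -310*R)
f = -57927
B(-89 - 1*(-90))/f = -310*(-89 - 1*(-90))/(-57927) = -310*(-89 + 90)*(-1/57927) = -310*1*(-1/57927) = -310*(-1/57927) = 310/57927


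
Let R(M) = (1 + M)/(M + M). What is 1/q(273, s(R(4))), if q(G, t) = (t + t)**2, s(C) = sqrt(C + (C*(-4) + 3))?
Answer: 2/9 ≈ 0.22222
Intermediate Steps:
R(M) = (1 + M)/(2*M) (R(M) = (1 + M)/((2*M)) = (1 + M)*(1/(2*M)) = (1 + M)/(2*M))
s(C) = sqrt(3 - 3*C) (s(C) = sqrt(C + (-4*C + 3)) = sqrt(C + (3 - 4*C)) = sqrt(3 - 3*C))
q(G, t) = 4*t**2 (q(G, t) = (2*t)**2 = 4*t**2)
1/q(273, s(R(4))) = 1/(4*(sqrt(3 - 3*(1 + 4)/(2*4)))**2) = 1/(4*(sqrt(3 - 3*5/(2*4)))**2) = 1/(4*(sqrt(3 - 3*5/8))**2) = 1/(4*(sqrt(3 - 15/8))**2) = 1/(4*(sqrt(9/8))**2) = 1/(4*(3*sqrt(2)/4)**2) = 1/(4*(9/8)) = 1/(9/2) = 2/9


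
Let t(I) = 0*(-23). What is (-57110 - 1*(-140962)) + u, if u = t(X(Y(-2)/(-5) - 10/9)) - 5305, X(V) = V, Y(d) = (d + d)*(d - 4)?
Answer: 78547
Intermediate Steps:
Y(d) = 2*d*(-4 + d) (Y(d) = (2*d)*(-4 + d) = 2*d*(-4 + d))
t(I) = 0
u = -5305 (u = 0 - 5305 = -5305)
(-57110 - 1*(-140962)) + u = (-57110 - 1*(-140962)) - 5305 = (-57110 + 140962) - 5305 = 83852 - 5305 = 78547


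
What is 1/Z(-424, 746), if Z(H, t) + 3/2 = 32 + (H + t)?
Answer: 2/705 ≈ 0.0028369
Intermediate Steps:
Z(H, t) = 61/2 + H + t (Z(H, t) = -3/2 + (32 + (H + t)) = -3/2 + (32 + H + t) = 61/2 + H + t)
1/Z(-424, 746) = 1/(61/2 - 424 + 746) = 1/(705/2) = 2/705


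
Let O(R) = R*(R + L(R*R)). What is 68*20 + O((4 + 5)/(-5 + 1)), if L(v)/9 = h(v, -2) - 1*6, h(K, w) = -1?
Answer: 24109/16 ≈ 1506.8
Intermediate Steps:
L(v) = -63 (L(v) = 9*(-1 - 1*6) = 9*(-1 - 6) = 9*(-7) = -63)
O(R) = R*(-63 + R) (O(R) = R*(R - 63) = R*(-63 + R))
68*20 + O((4 + 5)/(-5 + 1)) = 68*20 + ((4 + 5)/(-5 + 1))*(-63 + (4 + 5)/(-5 + 1)) = 1360 + (9/(-4))*(-63 + 9/(-4)) = 1360 + (9*(-¼))*(-63 + 9*(-¼)) = 1360 - 9*(-63 - 9/4)/4 = 1360 - 9/4*(-261/4) = 1360 + 2349/16 = 24109/16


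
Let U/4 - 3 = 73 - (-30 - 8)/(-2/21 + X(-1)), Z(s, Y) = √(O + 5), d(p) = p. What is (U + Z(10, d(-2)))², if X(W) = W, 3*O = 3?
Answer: 14443174/529 + 7600*√6/23 ≈ 28112.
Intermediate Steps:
O = 1 (O = (⅓)*3 = 1)
Z(s, Y) = √6 (Z(s, Y) = √(1 + 5) = √6)
U = 3800/23 (U = 12 + 4*(73 - (-30 - 8)/(-2/21 - 1)) = 12 + 4*(73 - (-38)/(-2*1/21 - 1)) = 12 + 4*(73 - (-38)/(-2/21 - 1)) = 12 + 4*(73 - (-38)/(-23/21)) = 12 + 4*(73 - (-38)*(-21)/23) = 12 + 4*(73 - 1*798/23) = 12 + 4*(73 - 798/23) = 12 + 4*(881/23) = 12 + 3524/23 = 3800/23 ≈ 165.22)
(U + Z(10, d(-2)))² = (3800/23 + √6)²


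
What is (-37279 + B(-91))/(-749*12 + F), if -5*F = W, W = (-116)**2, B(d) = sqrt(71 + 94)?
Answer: 186395/58396 - 5*sqrt(165)/58396 ≈ 3.1908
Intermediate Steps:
B(d) = sqrt(165)
W = 13456
F = -13456/5 (F = -1/5*13456 = -13456/5 ≈ -2691.2)
(-37279 + B(-91))/(-749*12 + F) = (-37279 + sqrt(165))/(-749*12 - 13456/5) = (-37279 + sqrt(165))/(-8988 - 13456/5) = (-37279 + sqrt(165))/(-58396/5) = (-37279 + sqrt(165))*(-5/58396) = 186395/58396 - 5*sqrt(165)/58396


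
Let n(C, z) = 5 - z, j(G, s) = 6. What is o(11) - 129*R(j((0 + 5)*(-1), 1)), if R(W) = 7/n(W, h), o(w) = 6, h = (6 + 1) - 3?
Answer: -897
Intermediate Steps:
h = 4 (h = 7 - 3 = 4)
R(W) = 7 (R(W) = 7/(5 - 1*4) = 7/(5 - 4) = 7/1 = 7*1 = 7)
o(11) - 129*R(j((0 + 5)*(-1), 1)) = 6 - 129*7 = 6 - 903 = -897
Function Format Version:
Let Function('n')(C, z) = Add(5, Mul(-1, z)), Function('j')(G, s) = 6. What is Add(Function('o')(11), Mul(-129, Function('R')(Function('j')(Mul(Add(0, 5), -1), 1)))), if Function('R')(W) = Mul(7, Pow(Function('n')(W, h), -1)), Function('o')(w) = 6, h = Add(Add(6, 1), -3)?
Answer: -897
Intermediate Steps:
h = 4 (h = Add(7, -3) = 4)
Function('R')(W) = 7 (Function('R')(W) = Mul(7, Pow(Add(5, Mul(-1, 4)), -1)) = Mul(7, Pow(Add(5, -4), -1)) = Mul(7, Pow(1, -1)) = Mul(7, 1) = 7)
Add(Function('o')(11), Mul(-129, Function('R')(Function('j')(Mul(Add(0, 5), -1), 1)))) = Add(6, Mul(-129, 7)) = Add(6, -903) = -897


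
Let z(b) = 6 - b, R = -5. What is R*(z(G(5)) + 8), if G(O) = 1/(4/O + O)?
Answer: -2005/29 ≈ -69.138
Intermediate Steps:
G(O) = 1/(O + 4/O)
R*(z(G(5)) + 8) = -5*((6 - 5/(4 + 5²)) + 8) = -5*((6 - 5/(4 + 25)) + 8) = -5*((6 - 5/29) + 8) = -5*(169/29 + 8) = -5*401/29 = -2005/29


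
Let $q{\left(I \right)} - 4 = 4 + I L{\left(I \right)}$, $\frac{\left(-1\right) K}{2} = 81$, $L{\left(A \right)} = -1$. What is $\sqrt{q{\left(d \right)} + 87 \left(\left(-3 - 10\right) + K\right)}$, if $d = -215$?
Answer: $i \sqrt{15002} \approx 122.48 i$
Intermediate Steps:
$K = -162$ ($K = \left(-2\right) 81 = -162$)
$q{\left(I \right)} = 8 - I$ ($q{\left(I \right)} = 4 + \left(4 + I \left(-1\right)\right) = 4 - \left(-4 + I\right) = 8 - I$)
$\sqrt{q{\left(d \right)} + 87 \left(\left(-3 - 10\right) + K\right)} = \sqrt{\left(8 - -215\right) + 87 \left(\left(-3 - 10\right) - 162\right)} = \sqrt{\left(8 + 215\right) + 87 \left(\left(-3 - 10\right) - 162\right)} = \sqrt{223 + 87 \left(-13 - 162\right)} = \sqrt{223 + 87 \left(-175\right)} = \sqrt{223 - 15225} = \sqrt{-15002} = i \sqrt{15002}$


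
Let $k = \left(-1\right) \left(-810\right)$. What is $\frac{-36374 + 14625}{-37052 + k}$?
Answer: $\frac{21749}{36242} \approx 0.60011$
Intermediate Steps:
$k = 810$
$\frac{-36374 + 14625}{-37052 + k} = \frac{-36374 + 14625}{-37052 + 810} = - \frac{21749}{-36242} = \left(-21749\right) \left(- \frac{1}{36242}\right) = \frac{21749}{36242}$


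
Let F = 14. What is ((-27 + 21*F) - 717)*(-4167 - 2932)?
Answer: 3194550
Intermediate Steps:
((-27 + 21*F) - 717)*(-4167 - 2932) = ((-27 + 21*14) - 717)*(-4167 - 2932) = ((-27 + 294) - 717)*(-7099) = (267 - 717)*(-7099) = -450*(-7099) = 3194550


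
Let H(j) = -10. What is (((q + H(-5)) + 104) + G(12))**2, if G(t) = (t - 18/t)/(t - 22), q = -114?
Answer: 177241/400 ≈ 443.10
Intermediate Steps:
G(t) = (t - 18/t)/(-22 + t)
(((q + H(-5)) + 104) + G(12))**2 = (((-114 - 10) + 104) + (-18 + 12**2)/(12*(-22 + 12)))**2 = ((-124 + 104) + (1/12)*(-18 + 144)/(-10))**2 = (-20 + (1/12)*(-1/10)*126)**2 = (-20 - 21/20)**2 = (-421/20)**2 = 177241/400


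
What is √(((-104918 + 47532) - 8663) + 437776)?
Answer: 3*√41303 ≈ 609.69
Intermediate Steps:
√(((-104918 + 47532) - 8663) + 437776) = √((-57386 - 8663) + 437776) = √(-66049 + 437776) = √371727 = 3*√41303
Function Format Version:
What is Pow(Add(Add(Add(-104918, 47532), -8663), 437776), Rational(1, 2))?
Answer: Mul(3, Pow(41303, Rational(1, 2))) ≈ 609.69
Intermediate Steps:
Pow(Add(Add(Add(-104918, 47532), -8663), 437776), Rational(1, 2)) = Pow(Add(Add(-57386, -8663), 437776), Rational(1, 2)) = Pow(Add(-66049, 437776), Rational(1, 2)) = Pow(371727, Rational(1, 2)) = Mul(3, Pow(41303, Rational(1, 2)))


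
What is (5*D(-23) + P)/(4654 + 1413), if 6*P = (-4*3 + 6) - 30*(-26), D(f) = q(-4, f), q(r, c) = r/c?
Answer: 2987/139541 ≈ 0.021406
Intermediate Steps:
D(f) = -4/f
P = 129 (P = ((-4*3 + 6) - 30*(-26))/6 = ((-12 + 6) + 780)/6 = (-6 + 780)/6 = (⅙)*774 = 129)
(5*D(-23) + P)/(4654 + 1413) = (5*(-4/(-23)) + 129)/(4654 + 1413) = (5*(-4*(-1/23)) + 129)/6067 = (5*(4/23) + 129)*(1/6067) = (20/23 + 129)*(1/6067) = (2987/23)*(1/6067) = 2987/139541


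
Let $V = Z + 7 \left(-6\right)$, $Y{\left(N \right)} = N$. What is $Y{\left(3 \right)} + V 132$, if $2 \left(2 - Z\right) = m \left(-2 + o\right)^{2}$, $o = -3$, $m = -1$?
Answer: $-3627$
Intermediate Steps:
$Z = \frac{29}{2}$ ($Z = 2 - \frac{\left(-1\right) \left(-2 - 3\right)^{2}}{2} = 2 - \frac{\left(-1\right) \left(-5\right)^{2}}{2} = 2 - \frac{\left(-1\right) 25}{2} = 2 - - \frac{25}{2} = 2 + \frac{25}{2} = \frac{29}{2} \approx 14.5$)
$V = - \frac{55}{2}$ ($V = \frac{29}{2} + 7 \left(-6\right) = \frac{29}{2} - 42 = - \frac{55}{2} \approx -27.5$)
$Y{\left(3 \right)} + V 132 = 3 - 3630 = -3627$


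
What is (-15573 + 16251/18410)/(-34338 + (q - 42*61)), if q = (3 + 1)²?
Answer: 286682679/679034440 ≈ 0.42219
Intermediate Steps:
q = 16 (q = 4² = 16)
(-15573 + 16251/18410)/(-34338 + (q - 42*61)) = (-15573 + 16251/18410)/(-34338 + (16 - 42*61)) = (-15573 + 16251*(1/18410))/(-34338 + (16 - 2562)) = (-15573 + 16251/18410)/(-34338 - 2546) = -286682679/18410/(-36884) = -286682679/18410*(-1/36884) = 286682679/679034440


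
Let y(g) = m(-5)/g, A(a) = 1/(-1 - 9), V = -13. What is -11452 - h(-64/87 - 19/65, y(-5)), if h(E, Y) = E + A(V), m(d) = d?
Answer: -129509363/11310 ≈ -11451.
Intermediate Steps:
A(a) = -1/10 (A(a) = 1/(-10) = -1/10)
y(g) = -5/g
h(E, Y) = -1/10 + E (h(E, Y) = E - 1/10 = -1/10 + E)
-11452 - h(-64/87 - 19/65, y(-5)) = -11452 - (-1/10 + (-64/87 - 19/65)) = -11452 - (-1/10 - 5813/5655) = -11452 - 1*(-12757/11310) = -11452 + 12757/11310 = -129509363/11310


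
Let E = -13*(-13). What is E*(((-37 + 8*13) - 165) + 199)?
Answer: 17069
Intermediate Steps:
E = 169
E*(((-37 + 8*13) - 165) + 199) = 169*(((-37 + 8*13) - 165) + 199) = 169*(((-37 + 104) - 165) + 199) = 169*((67 - 165) + 199) = 169*(-98 + 199) = 169*101 = 17069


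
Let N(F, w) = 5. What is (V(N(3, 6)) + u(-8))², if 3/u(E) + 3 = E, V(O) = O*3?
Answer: 26244/121 ≈ 216.89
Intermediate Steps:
V(O) = 3*O
u(E) = 3/(-3 + E)
(V(N(3, 6)) + u(-8))² = (3*5 + 3/(-3 - 8))² = (15 + 3/(-11))² = (15 + 3*(-1/11))² = (15 - 3/11)² = (162/11)² = 26244/121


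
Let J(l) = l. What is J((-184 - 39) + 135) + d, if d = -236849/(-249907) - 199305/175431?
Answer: -1288767776804/14613811639 ≈ -88.188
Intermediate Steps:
d = -2752352572/14613811639 (d = -236849*(-1/249907) - 199305*1/175431 = 236849/249907 - 66435/58477 = -2752352572/14613811639 ≈ -0.18834)
J((-184 - 39) + 135) + d = ((-184 - 39) + 135) - 2752352572/14613811639 = (-223 + 135) - 2752352572/14613811639 = -88 - 2752352572/14613811639 = -1288767776804/14613811639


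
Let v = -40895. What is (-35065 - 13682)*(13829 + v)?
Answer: 1319386302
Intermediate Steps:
(-35065 - 13682)*(13829 + v) = (-35065 - 13682)*(13829 - 40895) = -48747*(-27066) = 1319386302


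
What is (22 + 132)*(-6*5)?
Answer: -4620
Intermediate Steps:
(22 + 132)*(-6*5) = 154*(-30) = -4620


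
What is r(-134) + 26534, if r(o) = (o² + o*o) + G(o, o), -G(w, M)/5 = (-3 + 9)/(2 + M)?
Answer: 1373817/22 ≈ 62446.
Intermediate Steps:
G(w, M) = -30/(2 + M) (G(w, M) = -5*(-3 + 9)/(2 + M) = -30/(2 + M))
r(o) = -30/(2 + o) + 2*o² (r(o) = (o² + o*o) - 30/(2 + o) = (o² + o²) - 30/(2 + o) = 2*o² - 30/(2 + o) = -30/(2 + o) + 2*o²)
r(-134) + 26534 = 2*(-15 + (-134)²*(2 - 134))/(2 - 134) + 26534 = 2*(-15 + 17956*(-132))/(-132) + 26534 = 2*(-1/132)*(-15 - 2370192) + 26534 = 2*(-1/132)*(-2370207) + 26534 = 790069/22 + 26534 = 1373817/22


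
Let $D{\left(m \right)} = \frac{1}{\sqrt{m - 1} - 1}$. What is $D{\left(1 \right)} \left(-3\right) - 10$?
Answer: $-7$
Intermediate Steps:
$D{\left(m \right)} = \frac{1}{-1 + \sqrt{-1 + m}}$ ($D{\left(m \right)} = \frac{1}{\sqrt{-1 + m} - 1} = \frac{1}{-1 + \sqrt{-1 + m}}$)
$D{\left(1 \right)} \left(-3\right) - 10 = \frac{1}{-1 + \sqrt{-1 + 1}} \left(-3\right) - 10 = \frac{1}{-1 + \sqrt{0}} \left(-3\right) - 10 = \frac{1}{-1 + 0} \left(-3\right) - 10 = \frac{1}{-1} \left(-3\right) - 10 = \left(-1\right) \left(-3\right) - 10 = 3 - 10 = -7$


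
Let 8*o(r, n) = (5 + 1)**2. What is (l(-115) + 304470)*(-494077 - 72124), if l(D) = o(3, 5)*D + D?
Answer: -344066192675/2 ≈ -1.7203e+11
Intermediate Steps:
o(r, n) = 9/2 (o(r, n) = (5 + 1)**2/8 = (1/8)*6**2 = (1/8)*36 = 9/2)
l(D) = 11*D/2 (l(D) = 9*D/2 + D = 11*D/2)
(l(-115) + 304470)*(-494077 - 72124) = ((11/2)*(-115) + 304470)*(-494077 - 72124) = (-1265/2 + 304470)*(-566201) = (607675/2)*(-566201) = -344066192675/2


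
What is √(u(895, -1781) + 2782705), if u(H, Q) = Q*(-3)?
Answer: 4*√174253 ≈ 1669.7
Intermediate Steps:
u(H, Q) = -3*Q
√(u(895, -1781) + 2782705) = √(-3*(-1781) + 2782705) = √(5343 + 2782705) = √2788048 = 4*√174253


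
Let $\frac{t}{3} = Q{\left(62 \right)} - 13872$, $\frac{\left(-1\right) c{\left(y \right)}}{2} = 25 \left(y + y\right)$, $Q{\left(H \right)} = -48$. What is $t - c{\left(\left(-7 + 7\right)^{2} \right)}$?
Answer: $-41760$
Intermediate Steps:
$c{\left(y \right)} = - 100 y$ ($c{\left(y \right)} = - 2 \cdot 25 \left(y + y\right) = - 2 \cdot 25 \cdot 2 y = - 2 \cdot 50 y = - 100 y$)
$t = -41760$ ($t = 3 \left(-48 - 13872\right) = 3 \left(-13920\right) = -41760$)
$t - c{\left(\left(-7 + 7\right)^{2} \right)} = -41760 - - 100 \left(-7 + 7\right)^{2} = -41760 - - 100 \cdot 0^{2} = -41760 - \left(-100\right) 0 = -41760 - 0 = -41760 + 0 = -41760$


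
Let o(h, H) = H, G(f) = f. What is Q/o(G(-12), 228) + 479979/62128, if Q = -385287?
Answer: -1985639627/1180432 ≈ -1682.1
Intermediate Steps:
Q/o(G(-12), 228) + 479979/62128 = -385287/228 + 479979/62128 = -385287*1/228 + 479979*(1/62128) = -128429/76 + 479979/62128 = -1985639627/1180432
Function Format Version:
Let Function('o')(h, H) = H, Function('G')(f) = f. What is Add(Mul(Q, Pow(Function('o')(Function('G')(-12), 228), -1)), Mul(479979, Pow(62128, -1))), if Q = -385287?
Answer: Rational(-1985639627, 1180432) ≈ -1682.1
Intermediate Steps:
Add(Mul(Q, Pow(Function('o')(Function('G')(-12), 228), -1)), Mul(479979, Pow(62128, -1))) = Add(Mul(-385287, Pow(228, -1)), Mul(479979, Pow(62128, -1))) = Add(Mul(-385287, Rational(1, 228)), Mul(479979, Rational(1, 62128))) = Add(Rational(-128429, 76), Rational(479979, 62128)) = Rational(-1985639627, 1180432)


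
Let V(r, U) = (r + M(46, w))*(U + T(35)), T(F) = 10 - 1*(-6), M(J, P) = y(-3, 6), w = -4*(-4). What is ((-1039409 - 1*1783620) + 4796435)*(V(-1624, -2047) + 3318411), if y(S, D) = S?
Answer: 13069567980288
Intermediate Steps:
w = 16
M(J, P) = -3
T(F) = 16 (T(F) = 10 + 6 = 16)
V(r, U) = (-3 + r)*(16 + U) (V(r, U) = (r - 3)*(U + 16) = (-3 + r)*(16 + U))
((-1039409 - 1*1783620) + 4796435)*(V(-1624, -2047) + 3318411) = ((-1039409 - 1*1783620) + 4796435)*((-48 - 3*(-2047) + 16*(-1624) - 2047*(-1624)) + 3318411) = ((-1039409 - 1783620) + 4796435)*((-48 + 6141 - 25984 + 3324328) + 3318411) = (-2823029 + 4796435)*(3304437 + 3318411) = 1973406*6622848 = 13069567980288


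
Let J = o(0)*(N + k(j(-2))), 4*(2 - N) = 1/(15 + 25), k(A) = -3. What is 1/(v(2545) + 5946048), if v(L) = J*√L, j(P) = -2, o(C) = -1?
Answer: 30443765760/181020092496522691 - 5152*√2545/181020092496522691 ≈ 1.6818e-7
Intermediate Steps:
N = 319/160 (N = 2 - 1/(4*(15 + 25)) = 2 - ¼/40 = 2 - ¼*1/40 = 2 - 1/160 = 319/160 ≈ 1.9937)
J = 161/160 (J = -(319/160 - 3) = -1*(-161/160) = 161/160 ≈ 1.0063)
v(L) = 161*√L/160
1/(v(2545) + 5946048) = 1/(161*√2545/160 + 5946048) = 1/(5946048 + 161*√2545/160)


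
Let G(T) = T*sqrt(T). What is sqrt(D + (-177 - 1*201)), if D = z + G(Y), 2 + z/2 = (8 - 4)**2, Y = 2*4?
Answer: sqrt(-350 + 16*sqrt(2)) ≈ 18.093*I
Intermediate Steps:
Y = 8
G(T) = T**(3/2)
z = 28 (z = -4 + 2*(8 - 4)**2 = -4 + 2*4**2 = -4 + 2*16 = -4 + 32 = 28)
D = 28 + 16*sqrt(2) (D = 28 + 8**(3/2) = 28 + 16*sqrt(2) ≈ 50.627)
sqrt(D + (-177 - 1*201)) = sqrt((28 + 16*sqrt(2)) + (-177 - 1*201)) = sqrt((28 + 16*sqrt(2)) + (-177 - 201)) = sqrt((28 + 16*sqrt(2)) - 378) = sqrt(-350 + 16*sqrt(2))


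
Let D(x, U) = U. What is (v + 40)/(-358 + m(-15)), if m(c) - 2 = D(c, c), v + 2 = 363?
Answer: -401/371 ≈ -1.0809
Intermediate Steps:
v = 361 (v = -2 + 363 = 361)
m(c) = 2 + c
(v + 40)/(-358 + m(-15)) = (361 + 40)/(-358 + (2 - 15)) = 401/(-358 - 13) = 401/(-371) = 401*(-1/371) = -401/371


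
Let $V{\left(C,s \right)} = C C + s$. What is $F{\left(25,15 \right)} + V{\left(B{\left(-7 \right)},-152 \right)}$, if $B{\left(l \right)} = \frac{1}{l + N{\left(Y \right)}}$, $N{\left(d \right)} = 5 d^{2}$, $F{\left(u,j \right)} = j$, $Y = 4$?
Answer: $- \frac{730072}{5329} \approx -137.0$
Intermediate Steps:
$B{\left(l \right)} = \frac{1}{80 + l}$ ($B{\left(l \right)} = \frac{1}{l + 5 \cdot 4^{2}} = \frac{1}{l + 5 \cdot 16} = \frac{1}{l + 80} = \frac{1}{80 + l}$)
$V{\left(C,s \right)} = s + C^{2}$ ($V{\left(C,s \right)} = C^{2} + s = s + C^{2}$)
$F{\left(25,15 \right)} + V{\left(B{\left(-7 \right)},-152 \right)} = 15 - \left(152 - \left(\frac{1}{80 - 7}\right)^{2}\right) = 15 - \left(152 - \left(\frac{1}{73}\right)^{2}\right) = 15 + \left(-152 + \frac{1}{5329}\right) = 15 - \frac{810007}{5329} = - \frac{730072}{5329}$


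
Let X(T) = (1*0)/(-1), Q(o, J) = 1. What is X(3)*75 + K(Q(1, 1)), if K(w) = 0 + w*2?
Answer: 2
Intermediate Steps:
X(T) = 0 (X(T) = 0*(-1) = 0)
K(w) = 2*w (K(w) = 0 + 2*w = 2*w)
X(3)*75 + K(Q(1, 1)) = 0*75 + 2*1 = 0 + 2 = 2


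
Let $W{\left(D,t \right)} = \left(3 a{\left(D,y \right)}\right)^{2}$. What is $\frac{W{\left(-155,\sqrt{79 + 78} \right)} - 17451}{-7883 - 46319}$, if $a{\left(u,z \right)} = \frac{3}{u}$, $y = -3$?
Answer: $\frac{209630097}{651101525} \approx 0.32196$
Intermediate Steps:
$W{\left(D,t \right)} = \frac{81}{D^{2}}$ ($W{\left(D,t \right)} = \left(3 \frac{3}{D}\right)^{2} = \left(\frac{9}{D}\right)^{2} = \frac{81}{D^{2}}$)
$\frac{W{\left(-155,\sqrt{79 + 78} \right)} - 17451}{-7883 - 46319} = \frac{\frac{81}{24025} - 17451}{-7883 - 46319} = \frac{81 \cdot \frac{1}{24025} - 17451}{-54202} = \left(\frac{81}{24025} - 17451\right) \left(- \frac{1}{54202}\right) = \left(- \frac{419260194}{24025}\right) \left(- \frac{1}{54202}\right) = \frac{209630097}{651101525}$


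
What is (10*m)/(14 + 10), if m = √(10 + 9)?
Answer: 5*√19/12 ≈ 1.8162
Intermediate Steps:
m = √19 ≈ 4.3589
(10*m)/(14 + 10) = (10*√19)/(14 + 10) = (10*√19)/24 = (10*√19)*(1/24) = 5*√19/12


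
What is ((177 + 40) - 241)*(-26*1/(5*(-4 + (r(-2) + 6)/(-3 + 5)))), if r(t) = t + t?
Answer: -208/5 ≈ -41.600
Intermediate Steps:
r(t) = 2*t
((177 + 40) - 241)*(-26*1/(5*(-4 + (r(-2) + 6)/(-3 + 5)))) = ((177 + 40) - 241)*(-26*1/(5*(-4 + (2*(-2) + 6)/(-3 + 5)))) = (217 - 241)*(-26*1/(5*(-4 + (-4 + 6)/2))) = -(-624)/(5*(-4 + 2*(½))) = -(-624)/(5*(-4 + 1)) = -(-624)/(5*(-3)) = -(-624)/(-15) = -(-624)*(-1)/15 = -24*26/15 = -208/5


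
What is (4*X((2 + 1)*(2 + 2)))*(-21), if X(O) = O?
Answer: -1008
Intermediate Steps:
(4*X((2 + 1)*(2 + 2)))*(-21) = (4*((2 + 1)*(2 + 2)))*(-21) = (4*(3*4))*(-21) = (4*12)*(-21) = 48*(-21) = -1008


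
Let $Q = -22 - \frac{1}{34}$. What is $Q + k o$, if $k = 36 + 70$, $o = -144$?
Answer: $- \frac{519725}{34} \approx -15286.0$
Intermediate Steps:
$k = 106$
$Q = - \frac{749}{34}$ ($Q = -22 - \frac{1}{34} = - \frac{749}{34} \approx -22.029$)
$Q + k o = - \frac{749}{34} + 106 \left(-144\right) = - \frac{749}{34} - 15264 = - \frac{519725}{34}$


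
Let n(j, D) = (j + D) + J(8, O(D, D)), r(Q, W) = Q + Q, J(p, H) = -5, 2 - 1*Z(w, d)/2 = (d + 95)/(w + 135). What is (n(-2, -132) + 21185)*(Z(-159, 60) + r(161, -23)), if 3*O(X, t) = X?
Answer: 42797041/6 ≈ 7.1328e+6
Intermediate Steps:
O(X, t) = X/3
Z(w, d) = 4 - 2*(95 + d)/(135 + w) (Z(w, d) = 4 - 2*(d + 95)/(w + 135) = 4 - 2*(95 + d)/(135 + w))
r(Q, W) = 2*Q
n(j, D) = -5 + D + j (n(j, D) = (j + D) - 5 = (D + j) - 5 = -5 + D + j)
(n(-2, -132) + 21185)*(Z(-159, 60) + r(161, -23)) = ((-5 - 132 - 2) + 21185)*(2*(175 - 1*60 + 2*(-159))/(135 - 159) + 2*161) = (-139 + 21185)*(2*(175 - 60 - 318)/(-24) + 322) = 21046*(2*(-1/24)*(-203) + 322) = 21046*(203/12 + 322) = 21046*(4067/12) = 42797041/6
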